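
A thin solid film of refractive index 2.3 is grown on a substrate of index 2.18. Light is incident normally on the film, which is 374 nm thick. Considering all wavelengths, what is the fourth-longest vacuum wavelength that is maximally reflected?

Top surface (1.0 → 2.3): reflection off a higher-index medium gives a half-wave phase shift.
At the lower boundary (n = 2.3 to n = 2.18) the reflected ray undergoes no phase shift.
The two reflections differ by half a wavelength.
For maximum reflection here: 2 n t = (m + ½) λ.
λ = 2 n t / (m + ½). The fourth-longest wavelength is m = 3: λ = 2 × 2.3 × 374 / 3.50 = 492 nm.

492 nm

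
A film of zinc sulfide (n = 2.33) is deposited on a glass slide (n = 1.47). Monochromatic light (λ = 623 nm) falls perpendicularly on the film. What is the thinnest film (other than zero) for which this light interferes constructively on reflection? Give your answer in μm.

At the upper boundary (n = 1.0 to n = 2.33) the reflected ray undergoes a half-wave phase shift.
Bottom surface (2.33 → 1.47): reflection off a lower-index medium gives no phase shift.
The two reflections differ by half a wavelength.
With one net inversion, constructive interference in reflection requires 2 n t = (m + ½) λ.
Minimum at m = 0: t = λ / (4 n) = 623 / (4 × 2.33) = 66.8 nm.

0.0668 μm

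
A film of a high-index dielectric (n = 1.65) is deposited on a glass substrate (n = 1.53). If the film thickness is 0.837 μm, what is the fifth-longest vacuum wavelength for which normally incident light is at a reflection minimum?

At the upper boundary (n = 1.0 to n = 1.65) the reflected ray undergoes a half-wave phase shift.
At the lower boundary (n = 1.65 to n = 1.53) the reflected ray undergoes no phase shift.
Exactly one π shift → a net half-wave offset.
With one net inversion, destructive interference in reflection requires 2 n t = m λ.
λ = 2 n t / m. The fifth-longest wavelength is m = 5: λ = 2 × 1.65 × 837 / 5.00 = 552 nm.

552 nm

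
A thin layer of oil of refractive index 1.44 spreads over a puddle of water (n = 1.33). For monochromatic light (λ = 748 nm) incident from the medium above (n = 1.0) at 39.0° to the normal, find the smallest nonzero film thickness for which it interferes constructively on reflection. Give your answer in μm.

0.144 μm

Ray reflecting at the top interface goes from n = 1.0 toward n = 1.44: a half-wave phase shift.
Ray reflecting at the bottom interface goes from n = 1.44 toward n = 1.33: no phase shift.
Net: one phase inversion between the two reflected rays.
So the condition for constructive reflection is 2 n t cos θ_r = (m + ½) λ.
Snell's law: 1.0 sin 39.0° = 1.44 sin θ_r → sin θ_r = 0.437, cos θ_r = 0.899.
Minimum at m = 0: t = λ / (4 n cos θ_r) = 748 / (4 × 1.44 × 0.899) = 144 nm.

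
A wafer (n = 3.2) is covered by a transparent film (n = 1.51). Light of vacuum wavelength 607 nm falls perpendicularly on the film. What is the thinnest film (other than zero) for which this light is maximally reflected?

201 nm

At the upper boundary (n = 1.0 to n = 1.51) the reflected ray undergoes a half-wave phase shift.
Ray reflecting at the bottom interface goes from n = 1.51 toward n = 3.2: a half-wave phase shift.
Zero or two π shifts → no net half-wave offset.
For bright reflection here: 2 n t = m λ.
Minimum nonzero at m = 1: t = λ / (2 n) = 607 / (2 × 1.51) = 201 nm.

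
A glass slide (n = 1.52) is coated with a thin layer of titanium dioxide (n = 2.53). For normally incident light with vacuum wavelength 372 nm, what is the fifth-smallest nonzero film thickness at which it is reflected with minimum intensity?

Top surface (1.0 → 2.53): reflection off a higher-index medium gives a half-wave phase shift.
Bottom surface (2.53 → 1.52): reflection off a lower-index medium gives no phase shift.
Net: one phase inversion between the two reflected rays.
So the condition for destructive reflection is 2 n t = m λ.
The fifth-smallest nonzero thickness corresponds to m = 5: t = m λ / (2 n) = 5.00 × 372 / (2 × 2.53) = 368 nm.

368 nm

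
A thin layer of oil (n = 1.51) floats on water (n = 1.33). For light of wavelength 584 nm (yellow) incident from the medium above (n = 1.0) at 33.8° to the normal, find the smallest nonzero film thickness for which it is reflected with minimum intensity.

Top surface (1.0 → 1.51): reflection off a higher-index medium gives a half-wave phase shift.
At the lower boundary (n = 1.51 to n = 1.33) the reflected ray undergoes no phase shift.
The two reflections differ by half a wavelength.
With one net inversion, destructive interference in reflection requires 2 n t cos θ_r = m λ.
Snell's law: 1.0 sin 33.8° = 1.51 sin θ_r → sin θ_r = 0.368, cos θ_r = 0.930.
Minimum nonzero at m = 1: t = λ / (2 n cos θ_r) = 584 / (2 × 1.51 × 0.930) = 208 nm.

208 nm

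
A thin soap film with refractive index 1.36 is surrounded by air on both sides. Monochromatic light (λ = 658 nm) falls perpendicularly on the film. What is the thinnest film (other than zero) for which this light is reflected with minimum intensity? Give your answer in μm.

Ray reflecting at the top interface goes from n = 1.0 toward n = 1.36: a half-wave phase shift.
Bottom surface (1.36 → 1.0): reflection off a lower-index medium gives no phase shift.
Net: one phase inversion between the two reflected rays.
So the condition for destructive reflection is 2 n t = m λ.
Minimum nonzero at m = 1: t = λ / (2 n) = 658 / (2 × 1.36) = 242 nm.

0.242 μm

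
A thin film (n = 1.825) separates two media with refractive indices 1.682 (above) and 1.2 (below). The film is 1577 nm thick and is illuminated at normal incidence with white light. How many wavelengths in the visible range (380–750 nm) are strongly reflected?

7

Ray reflecting at the top interface goes from n = 1.682 toward n = 1.825: a half-wave phase shift.
Bottom surface (1.825 → 1.2): reflection off a lower-index medium gives no phase shift.
Exactly one π shift → a net half-wave offset.
With one net inversion, constructive interference in reflection requires 2 n t = (m + ½) λ.
λ = 2 n t / (m + ½) = 5756 / (m + ½) nm.
m=7: 767 nm (IR); m=8: 677 nm (visible); m=9: 606 nm (visible); m=10: 548 nm (visible); m=11: 501 nm (visible); m=12: 460 nm (visible); m=13: 426 nm (visible); m=14: 397 nm (visible); m=15: 371 nm (UV).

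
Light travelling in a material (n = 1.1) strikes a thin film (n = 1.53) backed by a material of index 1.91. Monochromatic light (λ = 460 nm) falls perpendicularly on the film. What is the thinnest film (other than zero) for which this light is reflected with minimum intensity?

75.2 nm

Top surface (1.1 → 1.53): reflection off a higher-index medium gives a half-wave phase shift.
Ray reflecting at the bottom interface goes from n = 1.53 toward n = 1.91: a half-wave phase shift.
Net: no relative phase inversion (both shifts match).
So the condition for destructive reflection is 2 n t = (m + ½) λ.
Minimum at m = 0: t = λ / (4 n) = 460 / (4 × 1.53) = 75.2 nm.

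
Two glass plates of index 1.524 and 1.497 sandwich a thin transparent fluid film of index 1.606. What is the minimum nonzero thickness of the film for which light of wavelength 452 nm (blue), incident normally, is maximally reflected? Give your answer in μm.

At the upper boundary (n = 1.524 to n = 1.606) the reflected ray undergoes a half-wave phase shift.
Bottom surface (1.606 → 1.497): reflection off a lower-index medium gives no phase shift.
The two reflections differ by half a wavelength.
For strong reflection here: 2 n t = (m + ½) λ.
Minimum at m = 0: t = λ / (4 n) = 452 / (4 × 1.606) = 70.4 nm.

0.0704 μm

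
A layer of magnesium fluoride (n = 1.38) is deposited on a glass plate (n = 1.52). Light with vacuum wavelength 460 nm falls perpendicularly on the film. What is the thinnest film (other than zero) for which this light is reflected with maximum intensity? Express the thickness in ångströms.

1667 Å

Top surface (1.0 → 1.38): reflection off a higher-index medium gives a half-wave phase shift.
Ray reflecting at the bottom interface goes from n = 1.38 toward n = 1.52: a half-wave phase shift.
Net: no relative phase inversion (both shifts match).
For maximum reflection here: 2 n t = m λ.
Minimum nonzero at m = 1: t = λ / (2 n) = 460 / (2 × 1.38) = 167 nm.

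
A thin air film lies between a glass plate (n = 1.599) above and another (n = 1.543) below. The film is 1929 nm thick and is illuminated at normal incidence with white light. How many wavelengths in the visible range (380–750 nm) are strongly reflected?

At the upper boundary (n = 1.599 to n = 1.0) the reflected ray undergoes no phase shift.
Ray reflecting at the bottom interface goes from n = 1.0 toward n = 1.543: a half-wave phase shift.
Exactly one π shift → a net half-wave offset.
For bright reflection here: 2 n t = (m + ½) λ.
λ = 2 n t / (m + ½) = 3858 / (m + ½) nm.
m=4: 857 nm (IR); m=5: 701 nm (visible); m=6: 594 nm (visible); m=7: 514 nm (visible); m=8: 454 nm (visible); m=9: 406 nm (visible); m=10: 367 nm (UV).

5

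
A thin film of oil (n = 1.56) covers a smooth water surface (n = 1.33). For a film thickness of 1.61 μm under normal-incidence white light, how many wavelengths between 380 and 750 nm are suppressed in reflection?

At the upper boundary (n = 1.0 to n = 1.56) the reflected ray undergoes a half-wave phase shift.
At the lower boundary (n = 1.56 to n = 1.33) the reflected ray undergoes no phase shift.
Net: one phase inversion between the two reflected rays.
So the condition for destructive reflection is 2 n t = m λ.
λ = 2 n t / m = 5023 / m nm.
m=6: 837 nm (IR); m=7: 718 nm (visible); m=8: 628 nm (visible); m=9: 558 nm (visible); m=10: 502 nm (visible); m=11: 457 nm (visible); m=12: 419 nm (visible); m=13: 386 nm (visible); m=14: 359 nm (UV).

7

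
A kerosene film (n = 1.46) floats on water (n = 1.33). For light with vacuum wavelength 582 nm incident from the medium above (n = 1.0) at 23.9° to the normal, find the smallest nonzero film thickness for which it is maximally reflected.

104 nm

Ray reflecting at the top interface goes from n = 1.0 toward n = 1.46: a half-wave phase shift.
Ray reflecting at the bottom interface goes from n = 1.46 toward n = 1.33: no phase shift.
Net: one phase inversion between the two reflected rays.
So the condition for constructive reflection is 2 n t cos θ_r = (m + ½) λ.
Snell's law: 1.0 sin 23.9° = 1.46 sin θ_r → sin θ_r = 0.277, cos θ_r = 0.961.
Minimum at m = 0: t = λ / (4 n cos θ_r) = 582 / (4 × 1.46 × 0.961) = 104 nm.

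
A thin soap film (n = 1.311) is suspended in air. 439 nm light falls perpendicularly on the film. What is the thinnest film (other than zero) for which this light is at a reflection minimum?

167 nm

At the upper boundary (n = 1.0 to n = 1.311) the reflected ray undergoes a half-wave phase shift.
Bottom surface (1.311 → 1.0): reflection off a lower-index medium gives no phase shift.
Exactly one π shift → a net half-wave offset.
For weak reflection here: 2 n t = m λ.
Minimum nonzero at m = 1: t = λ / (2 n) = 439 / (2 × 1.311) = 167 nm.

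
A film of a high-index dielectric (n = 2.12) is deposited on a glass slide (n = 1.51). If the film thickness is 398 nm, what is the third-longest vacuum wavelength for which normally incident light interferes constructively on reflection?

Top surface (1.0 → 2.12): reflection off a higher-index medium gives a half-wave phase shift.
Bottom surface (2.12 → 1.51): reflection off a lower-index medium gives no phase shift.
The two reflections differ by half a wavelength.
So the condition for constructive reflection is 2 n t = (m + ½) λ.
λ = 2 n t / (m + ½). The third-longest wavelength is m = 2: λ = 2 × 2.12 × 398 / 2.50 = 675 nm.

675 nm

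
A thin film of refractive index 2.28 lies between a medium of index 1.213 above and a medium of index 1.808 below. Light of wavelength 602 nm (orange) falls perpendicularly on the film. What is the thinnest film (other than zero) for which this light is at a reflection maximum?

Ray reflecting at the top interface goes from n = 1.213 toward n = 2.28: a half-wave phase shift.
Bottom surface (2.28 → 1.808): reflection off a lower-index medium gives no phase shift.
Exactly one π shift → a net half-wave offset.
So the condition for constructive reflection is 2 n t = (m + ½) λ.
Minimum at m = 0: t = λ / (4 n) = 602 / (4 × 2.28) = 66.0 nm.

66.0 nm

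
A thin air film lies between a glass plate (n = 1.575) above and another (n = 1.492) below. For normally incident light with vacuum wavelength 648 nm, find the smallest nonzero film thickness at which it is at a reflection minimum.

Top surface (1.575 → 1.0): reflection off a lower-index medium gives no phase shift.
Ray reflecting at the bottom interface goes from n = 1.0 toward n = 1.492: a half-wave phase shift.
Net: one phase inversion between the two reflected rays.
With one net inversion, destructive interference in reflection requires 2 n t = m λ.
Minimum nonzero at m = 1: t = λ / (2 n) = 648 / (2 × 1.0) = 324 nm.

324 nm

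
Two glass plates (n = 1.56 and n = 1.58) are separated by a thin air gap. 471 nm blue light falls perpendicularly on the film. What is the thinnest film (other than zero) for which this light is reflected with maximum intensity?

Ray reflecting at the top interface goes from n = 1.56 toward n = 1.0: no phase shift.
At the lower boundary (n = 1.0 to n = 1.58) the reflected ray undergoes a half-wave phase shift.
The two reflections differ by half a wavelength.
With one net inversion, constructive interference in reflection requires 2 n t = (m + ½) λ.
Minimum at m = 0: t = λ / (4 n) = 471 / (4 × 1.0) = 118 nm.

118 nm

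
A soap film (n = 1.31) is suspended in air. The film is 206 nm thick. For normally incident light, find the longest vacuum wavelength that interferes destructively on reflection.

540 nm

Ray reflecting at the top interface goes from n = 1.0 toward n = 1.31: a half-wave phase shift.
Ray reflecting at the bottom interface goes from n = 1.31 toward n = 1.0: no phase shift.
The two reflections differ by half a wavelength.
For minimum reflection here: 2 n t = m λ.
λ = 2 n t / m. The longest wavelength is m = 1: λ = 2 × 1.31 × 206 / 1.00 = 540 nm.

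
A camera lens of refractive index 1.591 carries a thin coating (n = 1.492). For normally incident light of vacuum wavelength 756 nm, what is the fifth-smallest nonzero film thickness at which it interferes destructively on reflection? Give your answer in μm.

1.14 μm

At the upper boundary (n = 1.0 to n = 1.492) the reflected ray undergoes a half-wave phase shift.
At the lower boundary (n = 1.492 to n = 1.591) the reflected ray undergoes a half-wave phase shift.
Zero or two π shifts → no net half-wave offset.
So the condition for destructive reflection is 2 n t = (m + ½) λ.
The fifth-smallest nonzero thickness corresponds to m = 4: t = (m + ½) λ / (2 n) = 4.50 × 756 / (2 × 1.492) = 1140 nm.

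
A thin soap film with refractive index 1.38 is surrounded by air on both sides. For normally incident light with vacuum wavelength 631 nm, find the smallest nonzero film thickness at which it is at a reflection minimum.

229 nm

Top surface (1.0 → 1.38): reflection off a higher-index medium gives a half-wave phase shift.
Ray reflecting at the bottom interface goes from n = 1.38 toward n = 1.0: no phase shift.
The two reflections differ by half a wavelength.
So the condition for destructive reflection is 2 n t = m λ.
Minimum nonzero at m = 1: t = λ / (2 n) = 631 / (2 × 1.38) = 229 nm.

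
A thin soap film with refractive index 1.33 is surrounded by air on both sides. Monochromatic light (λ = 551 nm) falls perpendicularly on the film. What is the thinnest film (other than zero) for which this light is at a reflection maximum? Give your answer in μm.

Ray reflecting at the top interface goes from n = 1.0 toward n = 1.33: a half-wave phase shift.
At the lower boundary (n = 1.33 to n = 1.0) the reflected ray undergoes no phase shift.
The two reflections differ by half a wavelength.
So the condition for constructive reflection is 2 n t = (m + ½) λ.
Minimum at m = 0: t = λ / (4 n) = 551 / (4 × 1.33) = 104 nm.

0.104 μm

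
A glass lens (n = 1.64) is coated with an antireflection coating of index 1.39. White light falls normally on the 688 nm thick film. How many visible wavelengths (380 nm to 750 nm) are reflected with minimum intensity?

2

Top surface (1.0 → 1.39): reflection off a higher-index medium gives a half-wave phase shift.
Bottom surface (1.39 → 1.64): reflection off a higher-index medium gives a half-wave phase shift.
The two reflections carry the same phase change, so no net offset.
So the condition for destructive reflection is 2 n t = (m + ½) λ.
λ = 2 n t / (m + ½) = 1913 / (m + ½) nm.
m=2: 765 nm (IR); m=3: 546 nm (visible); m=4: 425 nm (visible); m=5: 348 nm (UV).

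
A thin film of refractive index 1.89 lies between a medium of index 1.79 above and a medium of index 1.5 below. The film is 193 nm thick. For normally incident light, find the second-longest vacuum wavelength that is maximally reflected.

486 nm

At the upper boundary (n = 1.79 to n = 1.89) the reflected ray undergoes a half-wave phase shift.
Ray reflecting at the bottom interface goes from n = 1.89 toward n = 1.5: no phase shift.
Exactly one π shift → a net half-wave offset.
With one net inversion, constructive interference in reflection requires 2 n t = (m + ½) λ.
λ = 2 n t / (m + ½). The second-longest wavelength is m = 1: λ = 2 × 1.89 × 193 / 1.50 = 486 nm.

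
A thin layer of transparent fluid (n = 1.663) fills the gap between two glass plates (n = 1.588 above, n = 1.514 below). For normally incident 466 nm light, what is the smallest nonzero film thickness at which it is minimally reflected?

140 nm

Top surface (1.588 → 1.663): reflection off a higher-index medium gives a half-wave phase shift.
Bottom surface (1.663 → 1.514): reflection off a lower-index medium gives no phase shift.
The two reflections differ by half a wavelength.
With one net inversion, destructive interference in reflection requires 2 n t = m λ.
The smallest nonzero thickness corresponds to m = 1: t = m λ / (2 n) = 1.00 × 466 / (2 × 1.663) = 140 nm.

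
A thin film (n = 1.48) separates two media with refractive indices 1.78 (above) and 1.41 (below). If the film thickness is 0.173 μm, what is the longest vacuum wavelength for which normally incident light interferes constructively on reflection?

512 nm

Top surface (1.78 → 1.48): reflection off a lower-index medium gives no phase shift.
At the lower boundary (n = 1.48 to n = 1.41) the reflected ray undergoes no phase shift.
The two reflections carry the same phase change, so no net offset.
For maximum reflection here: 2 n t = m λ.
λ = 2 n t / m. The longest wavelength is m = 1: λ = 2 × 1.48 × 173 / 1.00 = 512 nm.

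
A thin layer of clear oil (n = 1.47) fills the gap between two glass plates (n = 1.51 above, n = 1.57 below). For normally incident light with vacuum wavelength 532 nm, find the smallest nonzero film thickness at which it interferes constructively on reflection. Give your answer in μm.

0.0905 μm

Top surface (1.51 → 1.47): reflection off a lower-index medium gives no phase shift.
At the lower boundary (n = 1.47 to n = 1.57) the reflected ray undergoes a half-wave phase shift.
The two reflections differ by half a wavelength.
For bright reflection here: 2 n t = (m + ½) λ.
Minimum at m = 0: t = λ / (4 n) = 532 / (4 × 1.47) = 90.5 nm.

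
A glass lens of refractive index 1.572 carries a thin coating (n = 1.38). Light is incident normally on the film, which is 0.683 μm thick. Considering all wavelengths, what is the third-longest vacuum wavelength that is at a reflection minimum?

Ray reflecting at the top interface goes from n = 1.0 toward n = 1.38: a half-wave phase shift.
Bottom surface (1.38 → 1.572): reflection off a higher-index medium gives a half-wave phase shift.
Zero or two π shifts → no net half-wave offset.
For dark reflection here: 2 n t = (m + ½) λ.
λ = 2 n t / (m + ½). The third-longest wavelength is m = 2: λ = 2 × 1.38 × 683 / 2.50 = 754 nm.

754 nm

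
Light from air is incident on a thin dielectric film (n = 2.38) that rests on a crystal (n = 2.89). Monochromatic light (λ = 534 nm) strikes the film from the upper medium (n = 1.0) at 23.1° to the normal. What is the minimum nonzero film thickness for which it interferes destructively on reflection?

Ray reflecting at the top interface goes from n = 1.0 toward n = 2.38: a half-wave phase shift.
At the lower boundary (n = 2.38 to n = 2.89) the reflected ray undergoes a half-wave phase shift.
The two reflections carry the same phase change, so no net offset.
With no net inversion, destructive interference in reflection requires 2 n t cos θ_r = (m + ½) λ.
Snell's law: 1.0 sin 23.1° = 2.38 sin θ_r → sin θ_r = 0.165, cos θ_r = 0.986.
Minimum at m = 0: t = λ / (4 n cos θ_r) = 534 / (4 × 2.38 × 0.986) = 56.9 nm.

56.9 nm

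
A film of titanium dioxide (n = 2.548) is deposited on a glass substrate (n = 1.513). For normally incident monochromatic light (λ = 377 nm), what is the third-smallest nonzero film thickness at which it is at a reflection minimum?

At the upper boundary (n = 1.0 to n = 2.548) the reflected ray undergoes a half-wave phase shift.
Bottom surface (2.548 → 1.513): reflection off a lower-index medium gives no phase shift.
The two reflections differ by half a wavelength.
With one net inversion, destructive interference in reflection requires 2 n t = m λ.
The third-smallest nonzero thickness corresponds to m = 3: t = m λ / (2 n) = 3.00 × 377 / (2 × 2.548) = 222 nm.

222 nm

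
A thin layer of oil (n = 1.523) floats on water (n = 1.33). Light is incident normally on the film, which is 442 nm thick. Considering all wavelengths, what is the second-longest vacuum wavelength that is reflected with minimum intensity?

Ray reflecting at the top interface goes from n = 1.0 toward n = 1.523: a half-wave phase shift.
Ray reflecting at the bottom interface goes from n = 1.523 toward n = 1.33: no phase shift.
Exactly one π shift → a net half-wave offset.
So the condition for destructive reflection is 2 n t = m λ.
λ = 2 n t / m. The second-longest wavelength is m = 2: λ = 2 × 1.523 × 442 / 2.00 = 673 nm.

673 nm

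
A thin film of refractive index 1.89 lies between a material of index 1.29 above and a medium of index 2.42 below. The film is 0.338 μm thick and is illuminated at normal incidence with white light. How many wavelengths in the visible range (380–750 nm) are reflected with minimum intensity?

At the upper boundary (n = 1.29 to n = 1.89) the reflected ray undergoes a half-wave phase shift.
Ray reflecting at the bottom interface goes from n = 1.89 toward n = 2.42: a half-wave phase shift.
The two reflections carry the same phase change, so no net offset.
With no net inversion, destructive interference in reflection requires 2 n t = (m + ½) λ.
λ = 2 n t / (m + ½) = 1278 / (m + ½) nm.
m=1: 852 nm (IR); m=2: 511 nm (visible); m=3: 365 nm (UV).

1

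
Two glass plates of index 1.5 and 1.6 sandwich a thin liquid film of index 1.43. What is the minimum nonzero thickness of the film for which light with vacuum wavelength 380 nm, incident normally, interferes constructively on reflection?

66.4 nm

Ray reflecting at the top interface goes from n = 1.5 toward n = 1.43: no phase shift.
At the lower boundary (n = 1.43 to n = 1.6) the reflected ray undergoes a half-wave phase shift.
Exactly one π shift → a net half-wave offset.
With one net inversion, constructive interference in reflection requires 2 n t = (m + ½) λ.
Minimum at m = 0: t = λ / (4 n) = 380 / (4 × 1.43) = 66.4 nm.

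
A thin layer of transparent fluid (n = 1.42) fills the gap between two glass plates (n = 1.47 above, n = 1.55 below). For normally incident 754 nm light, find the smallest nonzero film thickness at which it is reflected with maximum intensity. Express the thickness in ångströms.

Top surface (1.47 → 1.42): reflection off a lower-index medium gives no phase shift.
Ray reflecting at the bottom interface goes from n = 1.42 toward n = 1.55: a half-wave phase shift.
Net: one phase inversion between the two reflected rays.
For strong reflection here: 2 n t = (m + ½) λ.
Minimum at m = 0: t = λ / (4 n) = 754 / (4 × 1.42) = 133 nm.

1327 Å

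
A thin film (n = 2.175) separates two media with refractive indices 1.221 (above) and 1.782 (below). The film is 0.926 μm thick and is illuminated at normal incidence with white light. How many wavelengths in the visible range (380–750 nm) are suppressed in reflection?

5

At the upper boundary (n = 1.221 to n = 2.175) the reflected ray undergoes a half-wave phase shift.
At the lower boundary (n = 2.175 to n = 1.782) the reflected ray undergoes no phase shift.
Net: one phase inversion between the two reflected rays.
For weak reflection here: 2 n t = m λ.
λ = 2 n t / m = 4028 / m nm.
m=5: 806 nm (IR); m=6: 671 nm (visible); m=7: 575 nm (visible); m=8: 504 nm (visible); m=9: 448 nm (visible); m=10: 403 nm (visible); m=11: 366 nm (UV).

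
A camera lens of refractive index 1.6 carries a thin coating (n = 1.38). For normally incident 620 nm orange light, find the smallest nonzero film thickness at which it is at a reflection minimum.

At the upper boundary (n = 1.0 to n = 1.38) the reflected ray undergoes a half-wave phase shift.
Bottom surface (1.38 → 1.6): reflection off a higher-index medium gives a half-wave phase shift.
Zero or two π shifts → no net half-wave offset.
So the condition for destructive reflection is 2 n t = (m + ½) λ.
Minimum at m = 0: t = λ / (4 n) = 620 / (4 × 1.38) = 112 nm.

112 nm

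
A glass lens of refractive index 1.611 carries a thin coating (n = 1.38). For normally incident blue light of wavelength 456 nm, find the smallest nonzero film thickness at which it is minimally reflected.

At the upper boundary (n = 1.0 to n = 1.38) the reflected ray undergoes a half-wave phase shift.
Bottom surface (1.38 → 1.611): reflection off a higher-index medium gives a half-wave phase shift.
Net: no relative phase inversion (both shifts match).
With no net inversion, destructive interference in reflection requires 2 n t = (m + ½) λ.
Minimum at m = 0: t = λ / (4 n) = 456 / (4 × 1.38) = 82.6 nm.

82.6 nm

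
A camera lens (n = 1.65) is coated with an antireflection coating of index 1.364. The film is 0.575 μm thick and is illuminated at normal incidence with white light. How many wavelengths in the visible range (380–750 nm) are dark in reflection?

At the upper boundary (n = 1.0 to n = 1.364) the reflected ray undergoes a half-wave phase shift.
Bottom surface (1.364 → 1.65): reflection off a higher-index medium gives a half-wave phase shift.
Net: no relative phase inversion (both shifts match).
For minimum reflection here: 2 n t = (m + ½) λ.
λ = 2 n t / (m + ½) = 1569 / (m + ½) nm.
m=1: 1046 nm (IR); m=2: 627 nm (visible); m=3: 448 nm (visible); m=4: 349 nm (UV).

2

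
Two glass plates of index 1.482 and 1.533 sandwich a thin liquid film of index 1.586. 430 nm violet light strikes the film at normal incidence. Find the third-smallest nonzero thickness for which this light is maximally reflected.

Top surface (1.482 → 1.586): reflection off a higher-index medium gives a half-wave phase shift.
Bottom surface (1.586 → 1.533): reflection off a lower-index medium gives no phase shift.
The two reflections differ by half a wavelength.
With one net inversion, constructive interference in reflection requires 2 n t = (m + ½) λ.
The third-smallest nonzero thickness corresponds to m = 2: t = (m + ½) λ / (2 n) = 2.50 × 430 / (2 × 1.586) = 339 nm.

339 nm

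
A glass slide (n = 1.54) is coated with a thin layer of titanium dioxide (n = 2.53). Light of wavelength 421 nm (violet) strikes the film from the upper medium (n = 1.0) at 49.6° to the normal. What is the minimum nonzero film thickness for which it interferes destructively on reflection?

Top surface (1.0 → 2.53): reflection off a higher-index medium gives a half-wave phase shift.
At the lower boundary (n = 2.53 to n = 1.54) the reflected ray undergoes no phase shift.
Exactly one π shift → a net half-wave offset.
So the condition for destructive reflection is 2 n t cos θ_r = m λ.
Snell's law: 1.0 sin 49.6° = 2.53 sin θ_r → sin θ_r = 0.301, cos θ_r = 0.954.
Minimum nonzero at m = 1: t = λ / (2 n cos θ_r) = 421 / (2 × 2.53 × 0.954) = 87.2 nm.

87.2 nm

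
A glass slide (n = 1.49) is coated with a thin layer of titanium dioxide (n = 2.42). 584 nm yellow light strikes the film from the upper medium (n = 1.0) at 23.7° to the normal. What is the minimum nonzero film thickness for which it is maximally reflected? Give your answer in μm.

At the upper boundary (n = 1.0 to n = 2.42) the reflected ray undergoes a half-wave phase shift.
At the lower boundary (n = 2.42 to n = 1.49) the reflected ray undergoes no phase shift.
Exactly one π shift → a net half-wave offset.
For strong reflection here: 2 n t cos θ_r = (m + ½) λ.
Snell's law: 1.0 sin 23.7° = 2.42 sin θ_r → sin θ_r = 0.166, cos θ_r = 0.986.
Minimum at m = 0: t = λ / (4 n cos θ_r) = 584 / (4 × 2.42 × 0.986) = 61.2 nm.

0.0612 μm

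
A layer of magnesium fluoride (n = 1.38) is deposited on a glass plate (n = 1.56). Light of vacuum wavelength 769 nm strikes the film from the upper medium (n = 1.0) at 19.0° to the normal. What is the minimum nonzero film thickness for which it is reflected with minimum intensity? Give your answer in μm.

At the upper boundary (n = 1.0 to n = 1.38) the reflected ray undergoes a half-wave phase shift.
At the lower boundary (n = 1.38 to n = 1.56) the reflected ray undergoes a half-wave phase shift.
The two reflections carry the same phase change, so no net offset.
For weak reflection here: 2 n t cos θ_r = (m + ½) λ.
Snell's law: 1.0 sin 19.0° = 1.38 sin θ_r → sin θ_r = 0.236, cos θ_r = 0.972.
Minimum at m = 0: t = λ / (4 n cos θ_r) = 769 / (4 × 1.38 × 0.972) = 143 nm.

0.143 μm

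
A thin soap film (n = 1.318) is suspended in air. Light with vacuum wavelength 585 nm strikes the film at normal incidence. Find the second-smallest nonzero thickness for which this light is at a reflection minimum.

444 nm

Top surface (1.0 → 1.318): reflection off a higher-index medium gives a half-wave phase shift.
Ray reflecting at the bottom interface goes from n = 1.318 toward n = 1.0: no phase shift.
The two reflections differ by half a wavelength.
For weak reflection here: 2 n t = m λ.
The second-smallest nonzero thickness corresponds to m = 2: t = m λ / (2 n) = 2.00 × 585 / (2 × 1.318) = 444 nm.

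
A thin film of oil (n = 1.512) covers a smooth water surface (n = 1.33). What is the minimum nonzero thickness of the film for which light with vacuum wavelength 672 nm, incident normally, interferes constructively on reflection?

111 nm

Top surface (1.0 → 1.512): reflection off a higher-index medium gives a half-wave phase shift.
Ray reflecting at the bottom interface goes from n = 1.512 toward n = 1.33: no phase shift.
Net: one phase inversion between the two reflected rays.
So the condition for constructive reflection is 2 n t = (m + ½) λ.
Minimum at m = 0: t = λ / (4 n) = 672 / (4 × 1.512) = 111 nm.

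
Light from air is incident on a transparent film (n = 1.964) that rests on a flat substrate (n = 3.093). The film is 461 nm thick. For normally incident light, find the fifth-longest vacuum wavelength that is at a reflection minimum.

Top surface (1.0 → 1.964): reflection off a higher-index medium gives a half-wave phase shift.
At the lower boundary (n = 1.964 to n = 3.093) the reflected ray undergoes a half-wave phase shift.
The two reflections carry the same phase change, so no net offset.
So the condition for destructive reflection is 2 n t = (m + ½) λ.
λ = 2 n t / (m + ½). The fifth-longest wavelength is m = 4: λ = 2 × 1.964 × 461 / 4.50 = 402 nm.

402 nm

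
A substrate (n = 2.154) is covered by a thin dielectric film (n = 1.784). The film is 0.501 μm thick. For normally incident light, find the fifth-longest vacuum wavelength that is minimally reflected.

397 nm

Top surface (1.0 → 1.784): reflection off a higher-index medium gives a half-wave phase shift.
Bottom surface (1.784 → 2.154): reflection off a higher-index medium gives a half-wave phase shift.
Net: no relative phase inversion (both shifts match).
For dark reflection here: 2 n t = (m + ½) λ.
λ = 2 n t / (m + ½). The fifth-longest wavelength is m = 4: λ = 2 × 1.784 × 501 / 4.50 = 397 nm.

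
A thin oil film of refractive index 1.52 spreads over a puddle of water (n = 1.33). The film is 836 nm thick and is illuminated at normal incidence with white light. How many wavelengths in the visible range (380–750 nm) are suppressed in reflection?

At the upper boundary (n = 1.0 to n = 1.52) the reflected ray undergoes a half-wave phase shift.
Ray reflecting at the bottom interface goes from n = 1.52 toward n = 1.33: no phase shift.
Net: one phase inversion between the two reflected rays.
With one net inversion, destructive interference in reflection requires 2 n t = m λ.
λ = 2 n t / m = 2541 / m nm.
m=3: 847 nm (IR); m=4: 635 nm (visible); m=5: 508 nm (visible); m=6: 424 nm (visible); m=7: 363 nm (UV).

3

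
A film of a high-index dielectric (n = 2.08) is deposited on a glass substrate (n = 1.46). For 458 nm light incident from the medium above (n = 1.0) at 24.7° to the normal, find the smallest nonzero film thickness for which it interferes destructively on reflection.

At the upper boundary (n = 1.0 to n = 2.08) the reflected ray undergoes a half-wave phase shift.
Bottom surface (2.08 → 1.46): reflection off a lower-index medium gives no phase shift.
The two reflections differ by half a wavelength.
So the condition for destructive reflection is 2 n t cos θ_r = m λ.
Snell's law: 1.0 sin 24.7° = 2.08 sin θ_r → sin θ_r = 0.201, cos θ_r = 0.980.
Minimum nonzero at m = 1: t = λ / (2 n cos θ_r) = 458 / (2 × 2.08 × 0.980) = 112 nm.

112 nm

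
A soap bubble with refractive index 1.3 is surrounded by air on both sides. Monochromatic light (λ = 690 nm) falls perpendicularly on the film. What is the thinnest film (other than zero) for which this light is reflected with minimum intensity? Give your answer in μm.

0.265 μm

Ray reflecting at the top interface goes from n = 1.0 toward n = 1.3: a half-wave phase shift.
Ray reflecting at the bottom interface goes from n = 1.3 toward n = 1.0: no phase shift.
The two reflections differ by half a wavelength.
So the condition for destructive reflection is 2 n t = m λ.
Minimum nonzero at m = 1: t = λ / (2 n) = 690 / (2 × 1.3) = 265 nm.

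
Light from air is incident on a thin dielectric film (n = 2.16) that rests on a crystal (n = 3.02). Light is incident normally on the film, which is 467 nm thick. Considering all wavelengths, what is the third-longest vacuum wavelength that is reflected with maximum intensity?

672 nm

Ray reflecting at the top interface goes from n = 1.0 toward n = 2.16: a half-wave phase shift.
Bottom surface (2.16 → 3.02): reflection off a higher-index medium gives a half-wave phase shift.
Zero or two π shifts → no net half-wave offset.
So the condition for constructive reflection is 2 n t = m λ.
λ = 2 n t / m. The third-longest wavelength is m = 3: λ = 2 × 2.16 × 467 / 3.00 = 672 nm.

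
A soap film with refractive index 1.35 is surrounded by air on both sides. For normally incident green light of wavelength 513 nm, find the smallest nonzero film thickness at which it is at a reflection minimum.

190 nm

Top surface (1.0 → 1.35): reflection off a higher-index medium gives a half-wave phase shift.
Ray reflecting at the bottom interface goes from n = 1.35 toward n = 1.0: no phase shift.
The two reflections differ by half a wavelength.
With one net inversion, destructive interference in reflection requires 2 n t = m λ.
Minimum nonzero at m = 1: t = λ / (2 n) = 513 / (2 × 1.35) = 190 nm.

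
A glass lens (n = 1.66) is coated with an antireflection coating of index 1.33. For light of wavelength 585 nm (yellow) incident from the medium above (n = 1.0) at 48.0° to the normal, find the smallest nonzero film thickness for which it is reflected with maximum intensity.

Top surface (1.0 → 1.33): reflection off a higher-index medium gives a half-wave phase shift.
Ray reflecting at the bottom interface goes from n = 1.33 toward n = 1.66: a half-wave phase shift.
The two reflections carry the same phase change, so no net offset.
For bright reflection here: 2 n t cos θ_r = m λ.
Snell's law: 1.0 sin 48.0° = 1.33 sin θ_r → sin θ_r = 0.559, cos θ_r = 0.829.
Minimum nonzero at m = 1: t = λ / (2 n cos θ_r) = 585 / (2 × 1.33 × 0.829) = 265 nm.

265 nm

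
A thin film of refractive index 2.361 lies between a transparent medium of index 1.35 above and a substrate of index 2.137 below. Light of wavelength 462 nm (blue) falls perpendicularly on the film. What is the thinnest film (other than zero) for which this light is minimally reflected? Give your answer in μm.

At the upper boundary (n = 1.35 to n = 2.361) the reflected ray undergoes a half-wave phase shift.
At the lower boundary (n = 2.361 to n = 2.137) the reflected ray undergoes no phase shift.
The two reflections differ by half a wavelength.
For minimum reflection here: 2 n t = m λ.
Minimum nonzero at m = 1: t = λ / (2 n) = 462 / (2 × 2.361) = 97.8 nm.

0.0978 μm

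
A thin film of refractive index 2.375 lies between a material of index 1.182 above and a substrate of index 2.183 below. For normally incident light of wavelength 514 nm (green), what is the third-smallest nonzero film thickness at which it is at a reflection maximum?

Ray reflecting at the top interface goes from n = 1.182 toward n = 2.375: a half-wave phase shift.
Bottom surface (2.375 → 2.183): reflection off a lower-index medium gives no phase shift.
Net: one phase inversion between the two reflected rays.
With one net inversion, constructive interference in reflection requires 2 n t = (m + ½) λ.
The third-smallest nonzero thickness corresponds to m = 2: t = (m + ½) λ / (2 n) = 2.50 × 514 / (2 × 2.375) = 271 nm.

271 nm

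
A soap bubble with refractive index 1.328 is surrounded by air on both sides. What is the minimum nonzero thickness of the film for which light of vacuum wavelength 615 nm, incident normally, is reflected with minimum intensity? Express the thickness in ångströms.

Top surface (1.0 → 1.328): reflection off a higher-index medium gives a half-wave phase shift.
Ray reflecting at the bottom interface goes from n = 1.328 toward n = 1.0: no phase shift.
Exactly one π shift → a net half-wave offset.
So the condition for destructive reflection is 2 n t = m λ.
Minimum nonzero at m = 1: t = λ / (2 n) = 615 / (2 × 1.328) = 232 nm.

2316 Å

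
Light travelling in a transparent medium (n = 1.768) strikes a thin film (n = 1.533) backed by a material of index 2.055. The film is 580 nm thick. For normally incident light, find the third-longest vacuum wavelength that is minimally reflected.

593 nm

Top surface (1.768 → 1.533): reflection off a lower-index medium gives no phase shift.
At the lower boundary (n = 1.533 to n = 2.055) the reflected ray undergoes a half-wave phase shift.
Exactly one π shift → a net half-wave offset.
So the condition for destructive reflection is 2 n t = m λ.
λ = 2 n t / m. The third-longest wavelength is m = 3: λ = 2 × 1.533 × 580 / 3.00 = 593 nm.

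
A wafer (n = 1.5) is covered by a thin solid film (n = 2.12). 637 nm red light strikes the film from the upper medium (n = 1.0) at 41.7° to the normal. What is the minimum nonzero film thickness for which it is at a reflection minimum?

158 nm

Ray reflecting at the top interface goes from n = 1.0 toward n = 2.12: a half-wave phase shift.
Bottom surface (2.12 → 1.5): reflection off a lower-index medium gives no phase shift.
Net: one phase inversion between the two reflected rays.
So the condition for destructive reflection is 2 n t cos θ_r = m λ.
Snell's law: 1.0 sin 41.7° = 2.12 sin θ_r → sin θ_r = 0.314, cos θ_r = 0.949.
Minimum nonzero at m = 1: t = λ / (2 n cos θ_r) = 637 / (2 × 2.12 × 0.949) = 158 nm.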